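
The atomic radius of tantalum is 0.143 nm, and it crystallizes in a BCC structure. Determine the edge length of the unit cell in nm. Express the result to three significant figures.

0.330 nm

In a BCC lattice, atoms touch along the body diagonal, so √3·a = 4r.
a = 4r/√3 = 4 × 0.143 / 1.7321 = 0.330 nm.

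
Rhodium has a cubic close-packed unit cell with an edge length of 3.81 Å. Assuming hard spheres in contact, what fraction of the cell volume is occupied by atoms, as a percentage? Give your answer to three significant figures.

In an FCC lattice atoms touch along the face diagonal, so √2·a = 4r, so r = 0.3536a = 1.347 Å.
Packing fraction = Z·(4/3)πr³ / a³ = 4 × (4/3)π × (1.347)³ / (3.81)³ = 0.7405 = 74.0%.

74.0%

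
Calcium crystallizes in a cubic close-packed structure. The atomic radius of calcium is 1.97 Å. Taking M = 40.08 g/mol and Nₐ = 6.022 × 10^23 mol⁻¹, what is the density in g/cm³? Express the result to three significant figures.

1.54 g/cm³

In an FCC lattice, atoms touch along the face diagonal, so √2·a = 4r, giving a = 5.572 Å = 5.572 × 10^-8 cm.
With Z = 4, ρ = Z·M/(N_A·a³) = 4 × 40.08 / (6.022 × 10²³ × 1.730 × 10^-22) = 1.539 g/cm³.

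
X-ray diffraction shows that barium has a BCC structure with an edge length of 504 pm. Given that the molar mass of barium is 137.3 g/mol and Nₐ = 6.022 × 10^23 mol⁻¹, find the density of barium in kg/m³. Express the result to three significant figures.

A BCC unit cell contains Z = 2 atoms.
Cell volume: a³ = (504 pm)³ = (5.040 × 10^-8 cm)³ = 1.280 × 10^-22 cm³.
ρ = Z·M/(N_A·a³) = 2 × 137.3 / (6.022 × 10²³ × 1.280 × 10^-22) = 3.562 g/cm³ = 3560 kg/m³.

3560 kg/m³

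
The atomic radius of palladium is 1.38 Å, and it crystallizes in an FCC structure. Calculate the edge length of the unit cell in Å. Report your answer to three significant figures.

3.90 Å

In an FCC lattice, atoms touch along the face diagonal, so √2·a = 4r.
a = 4r/√2 = 4 × 1.38 / 1.4142 = 3.90 Å.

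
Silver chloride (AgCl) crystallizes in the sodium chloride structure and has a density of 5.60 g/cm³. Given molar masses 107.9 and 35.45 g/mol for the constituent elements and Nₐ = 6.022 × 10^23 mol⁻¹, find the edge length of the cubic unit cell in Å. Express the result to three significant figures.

5.54 Å

M(AgCl) = 143.35 g/mol; Z = 4 formula units per cell.
a³ = Z·M/(N_A·ρ) = 4 × 143.35 / (6.022 × 10²³ × 5.60) = 1.700 × 10^-22 cm³, so a = 5.540 × 10^-8 cm = 5.54 Å.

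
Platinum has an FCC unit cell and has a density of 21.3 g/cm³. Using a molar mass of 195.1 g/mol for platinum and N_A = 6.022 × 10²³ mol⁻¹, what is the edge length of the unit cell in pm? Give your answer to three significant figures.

393 pm

With Z = 4 atoms per FCC cell, a³ = Z·M/(N_A·ρ) = 4 × 195.1 / (6.022 × 10²³ × 21.30 g/cm³) = 6.084 × 10^-23 cm³.
a = (6.084 × 10^-23)^(1/3) = 3.933 × 10^-8 cm = 393 pm.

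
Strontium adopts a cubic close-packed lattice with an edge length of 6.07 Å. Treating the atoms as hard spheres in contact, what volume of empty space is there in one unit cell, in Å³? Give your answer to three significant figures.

In an FCC lattice atoms touch along the face diagonal, so √2·a = 4r, so r = 0.3536a = 2.146 Å.
V_cell = a³ = 223.6 Å³; V_atoms = 4 × (4/3)πr³ = 165.6 Å³.
Empty space = 223.6 − 165.6 = 58.0 Å³.

58.0 Å³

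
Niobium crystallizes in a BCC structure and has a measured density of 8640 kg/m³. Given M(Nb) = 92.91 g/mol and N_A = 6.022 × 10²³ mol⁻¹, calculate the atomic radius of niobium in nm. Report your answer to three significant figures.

0.143 nm

For a BCC cell (Z = 2), a³ = Z·M/(N_A·ρ) = 2 × 92.91 / (6.022 × 10²³ × 8.640) = 3.571 × 10^-23 cm³, so a = 3.293 × 10^-8 cm = 0.3293 nm.
Atoms touch along the body diagonal, so √3·a = 4r, so r = 0.4330 × a = 0.143 nm.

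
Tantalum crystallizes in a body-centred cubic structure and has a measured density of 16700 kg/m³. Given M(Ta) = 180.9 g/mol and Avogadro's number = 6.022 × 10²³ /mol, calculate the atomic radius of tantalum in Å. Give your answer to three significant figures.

For a BCC cell (Z = 2), a³ = Z·M/(N_A·ρ) = 2 × 180.9 / (6.022 × 10²³ × 16.70) = 3.598 × 10^-23 cm³, so a = 3.301 × 10^-8 cm = 3.301 Å.
Atoms touch along the body diagonal, so √3·a = 4r, so r = 0.4330 × a = 1.43 Å.

1.43 Å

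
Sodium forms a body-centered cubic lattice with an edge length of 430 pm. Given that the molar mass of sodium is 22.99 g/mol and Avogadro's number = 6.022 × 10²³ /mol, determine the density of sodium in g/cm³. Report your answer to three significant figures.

0.960 g/cm³

A BCC unit cell contains Z = 2 atoms.
Cell volume: a³ = (430 pm)³ = (4.300 × 10^-8 cm)³ = 7.951 × 10^-23 cm³.
ρ = Z·M/(N_A·a³) = 2 × 22.99 / (6.022 × 10²³ × 7.951 × 10^-23) = 0.9603 g/cm³.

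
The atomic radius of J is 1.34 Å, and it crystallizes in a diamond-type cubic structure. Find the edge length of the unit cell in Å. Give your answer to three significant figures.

In a diamond cubic lattice, nearest neighbors lie along the body diagonal with √3·a = 8r.
a = 8r/√3 = 8 × 1.34 / 1.7321 = 6.19 Å.

6.19 Å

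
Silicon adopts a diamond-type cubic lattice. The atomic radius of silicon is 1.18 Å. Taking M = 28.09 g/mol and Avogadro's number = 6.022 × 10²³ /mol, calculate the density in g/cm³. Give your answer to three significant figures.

2.30 g/cm³

In a diamond cubic lattice, nearest neighbors lie along the body diagonal with √3·a = 8r, giving a = 5.450 Å = 5.450 × 10^-8 cm.
With Z = 8, ρ = Z·M/(N_A·a³) = 8 × 28.09 / (6.022 × 10²³ × 1.619 × 10^-22) = 2.305 g/cm³.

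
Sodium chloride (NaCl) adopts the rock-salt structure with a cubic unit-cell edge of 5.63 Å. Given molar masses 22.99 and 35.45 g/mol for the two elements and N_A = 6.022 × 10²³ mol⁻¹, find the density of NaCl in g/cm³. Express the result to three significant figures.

The rock-salt structure contains Z = 4 formula units per cell; M(NaCl) = 22.99 + 35.45 = 58.44 g/mol.
a³ = (5.630 × 10^-8 cm)³ = 1.785 × 10^-22 cm³.
ρ = 4 × 58.44 / (6.022 × 10²³ × 1.785 × 10^-22) = 2.175 g/cm³.

2.18 g/cm³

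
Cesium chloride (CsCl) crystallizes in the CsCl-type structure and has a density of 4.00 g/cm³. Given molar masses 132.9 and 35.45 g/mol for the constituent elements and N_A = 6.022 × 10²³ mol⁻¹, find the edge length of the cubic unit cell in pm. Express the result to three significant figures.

M(CsCl) = 168.35 g/mol; Z = 1 formula unit per cell.
a³ = Z·M/(N_A·ρ) = 1 × 168.35 / (6.022 × 10²³ × 4.00) = 6.989 × 10^-23 cm³, so a = 4.119 × 10^-8 cm = 412 pm.

412 pm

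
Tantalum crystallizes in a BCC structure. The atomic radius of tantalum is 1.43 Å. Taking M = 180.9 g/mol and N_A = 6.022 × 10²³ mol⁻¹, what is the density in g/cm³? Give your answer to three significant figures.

In a BCC lattice, atoms touch along the body diagonal, so √3·a = 4r, giving a = 3.302 Å = 3.302 × 10^-8 cm.
With Z = 2, ρ = Z·M/(N_A·a³) = 2 × 180.9 / (6.022 × 10²³ × 3.602 × 10^-23) = 16.68 g/cm³.

16.7 g/cm³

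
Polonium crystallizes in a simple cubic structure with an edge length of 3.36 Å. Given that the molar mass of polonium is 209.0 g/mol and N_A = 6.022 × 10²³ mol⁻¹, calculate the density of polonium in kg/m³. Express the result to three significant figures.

A simple cubic unit cell contains Z = 1 atom.
Cell volume: a³ = (3.36 Å)³ = (3.360 × 10^-8 cm)³ = 3.793 × 10^-23 cm³.
ρ = Z·M/(N_A·a³) = 1 × 209.0 / (6.022 × 10²³ × 3.793 × 10^-23) = 9.149 g/cm³ = 9150 kg/m³.

9150 kg/m³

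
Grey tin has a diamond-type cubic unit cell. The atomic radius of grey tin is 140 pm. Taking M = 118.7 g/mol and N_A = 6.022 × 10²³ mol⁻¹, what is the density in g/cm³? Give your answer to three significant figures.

In a diamond cubic lattice, nearest neighbors lie along the body diagonal with √3·a = 8r, giving a = 646.6 pm = 6.466 × 10^-8 cm.
With Z = 8, ρ = Z·M/(N_A·a³) = 8 × 118.7 / (6.022 × 10²³ × 2.704 × 10^-22) = 5.832 g/cm³.

5.83 g/cm³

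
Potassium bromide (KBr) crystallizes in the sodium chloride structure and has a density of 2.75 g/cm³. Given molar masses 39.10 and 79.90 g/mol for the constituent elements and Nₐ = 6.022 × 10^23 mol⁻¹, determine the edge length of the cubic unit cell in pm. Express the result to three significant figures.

660 pm

M(KBr) = 119.0 g/mol; Z = 4 formula units per cell.
a³ = Z·M/(N_A·ρ) = 4 × 119.0 / (6.022 × 10²³ × 2.75) = 2.874 × 10^-22 cm³, so a = 6.600 × 10^-8 cm = 660 pm.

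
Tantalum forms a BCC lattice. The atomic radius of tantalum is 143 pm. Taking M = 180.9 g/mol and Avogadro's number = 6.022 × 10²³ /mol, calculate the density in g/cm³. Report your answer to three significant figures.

16.7 g/cm³

In a BCC lattice, atoms touch along the body diagonal, so √3·a = 4r, giving a = 330.2 pm = 3.302 × 10^-8 cm.
With Z = 2, ρ = Z·M/(N_A·a³) = 2 × 180.9 / (6.022 × 10²³ × 3.602 × 10^-23) = 16.68 g/cm³.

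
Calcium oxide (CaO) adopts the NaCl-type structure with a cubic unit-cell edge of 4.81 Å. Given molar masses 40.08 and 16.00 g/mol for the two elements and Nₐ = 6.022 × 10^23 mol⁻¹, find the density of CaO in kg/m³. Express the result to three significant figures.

3350 kg/m³

The NaCl-type structure contains Z = 4 formula units per cell; M(CaO) = 40.08 + 16.00 = 56.08 g/mol.
a³ = (4.810 × 10^-8 cm)³ = 1.113 × 10^-22 cm³.
ρ = 4 × 56.08 / (6.022 × 10²³ × 1.113 × 10^-22) = 3.347 g/cm³ = 3350 kg/m³.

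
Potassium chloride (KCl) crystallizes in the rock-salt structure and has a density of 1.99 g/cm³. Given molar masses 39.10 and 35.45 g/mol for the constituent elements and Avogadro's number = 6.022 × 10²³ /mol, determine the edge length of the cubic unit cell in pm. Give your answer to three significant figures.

M(KCl) = 74.55 g/mol; Z = 4 formula units per cell.
a³ = Z·M/(N_A·ρ) = 4 × 74.55 / (6.022 × 10²³ × 1.99) = 2.488 × 10^-22 cm³, so a = 6.290 × 10^-8 cm = 629 pm.

629 pm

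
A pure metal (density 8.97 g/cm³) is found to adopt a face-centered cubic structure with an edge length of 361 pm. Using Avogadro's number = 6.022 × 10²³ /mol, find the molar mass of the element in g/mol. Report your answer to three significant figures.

63.5 g/mol

An FCC cell has Z = 4 atoms; a = 3.610 × 10^-8 cm.
M = ρ·N_A·a³/Z = 8.97 × 6.022 × 10²³ × 4.705 × 10^-23 / 4 = 63.5 g/mol.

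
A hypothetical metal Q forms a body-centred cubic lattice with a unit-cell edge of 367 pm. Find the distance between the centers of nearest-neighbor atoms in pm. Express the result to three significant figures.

318 pm

In a BCC structure, atoms touch along the body diagonal, so √3·a = 4r; the nearest-neighbor distance equals 2r = 0.8660·a.
d = 0.8660 × 367 = 318 pm.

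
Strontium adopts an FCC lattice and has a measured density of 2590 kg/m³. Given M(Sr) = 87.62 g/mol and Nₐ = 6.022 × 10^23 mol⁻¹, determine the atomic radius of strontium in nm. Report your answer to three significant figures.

0.215 nm

For an FCC cell (Z = 4), a³ = Z·M/(N_A·ρ) = 4 × 87.62 / (6.022 × 10²³ × 2.590) = 2.247 × 10^-22 cm³, so a = 6.080 × 10^-8 cm = 0.6080 nm.
Atoms touch along the face diagonal, so √2·a = 4r, so r = 0.3536 × a = 0.215 nm.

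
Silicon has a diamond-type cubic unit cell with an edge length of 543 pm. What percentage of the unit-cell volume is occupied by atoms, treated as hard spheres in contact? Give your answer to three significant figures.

In a diamond cubic lattice nearest neighbors lie along the body diagonal with √3·a = 8r, so r = 0.2165a = 117.6 pm.
Packing fraction = Z·(4/3)πr³ / a³ = 8 × (4/3)π × (117.6)³ / (543)³ = 0.3401 = 34.0%.

34.0%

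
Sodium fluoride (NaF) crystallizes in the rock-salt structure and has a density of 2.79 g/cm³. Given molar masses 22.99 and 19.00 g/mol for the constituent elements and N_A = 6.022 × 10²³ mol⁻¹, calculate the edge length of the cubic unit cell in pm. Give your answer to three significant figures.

464 pm

M(NaF) = 41.99 g/mol; Z = 4 formula units per cell.
a³ = Z·M/(N_A·ρ) = 4 × 41.99 / (6.022 × 10²³ × 2.79) = 9.997 × 10^-23 cm³, so a = 4.641 × 10^-8 cm = 464 pm.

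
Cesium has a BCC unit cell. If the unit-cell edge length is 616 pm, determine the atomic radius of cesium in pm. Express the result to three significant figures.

In a BCC lattice, atoms touch along the body diagonal, so √3·a = 4r.
r = √3·a/4 = 1.7321 × 616 / 4 = 267 pm.

267 pm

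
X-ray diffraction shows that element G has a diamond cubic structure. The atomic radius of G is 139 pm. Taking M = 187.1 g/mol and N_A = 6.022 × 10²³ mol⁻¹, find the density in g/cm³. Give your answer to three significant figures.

In a diamond cubic lattice, nearest neighbors lie along the body diagonal with √3·a = 8r, giving a = 642.0 pm = 6.420 × 10^-8 cm.
With Z = 8, ρ = Z·M/(N_A·a³) = 8 × 187.1 / (6.022 × 10²³ × 2.646 × 10^-22) = 9.393 g/cm³.

9.39 g/cm³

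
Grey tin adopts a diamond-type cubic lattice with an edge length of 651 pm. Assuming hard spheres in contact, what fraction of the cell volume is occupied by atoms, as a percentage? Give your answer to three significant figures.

In a diamond cubic lattice nearest neighbors lie along the body diagonal with √3·a = 8r, so r = 0.2165a = 140.9 pm.
Packing fraction = Z·(4/3)πr³ / a³ = 8 × (4/3)π × (140.9)³ / (651)³ = 0.3401 = 34.0%.

34.0%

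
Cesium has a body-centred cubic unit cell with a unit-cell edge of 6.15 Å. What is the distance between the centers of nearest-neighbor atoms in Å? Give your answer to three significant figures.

In a BCC structure, atoms touch along the body diagonal, so √3·a = 4r; the nearest-neighbor distance equals 2r = 0.8660·a.
d = 0.8660 × 6.15 = 5.33 Å.

5.33 Å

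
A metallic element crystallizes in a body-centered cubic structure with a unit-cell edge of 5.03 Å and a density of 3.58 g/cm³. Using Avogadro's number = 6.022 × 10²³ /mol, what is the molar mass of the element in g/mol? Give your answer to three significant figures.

A BCC cell has Z = 2 atoms; a = 5.030 × 10^-8 cm.
M = ρ·N_A·a³/Z = 3.58 × 6.022 × 10²³ × 1.273 × 10^-22 / 2 = 137 g/mol.

137 g/mol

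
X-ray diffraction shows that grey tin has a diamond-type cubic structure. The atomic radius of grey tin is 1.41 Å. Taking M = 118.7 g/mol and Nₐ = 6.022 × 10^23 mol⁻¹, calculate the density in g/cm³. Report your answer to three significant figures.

In a diamond cubic lattice, nearest neighbors lie along the body diagonal with √3·a = 8r, giving a = 6.513 Å = 6.513 × 10^-8 cm.
With Z = 8, ρ = Z·M/(N_A·a³) = 8 × 118.7 / (6.022 × 10²³ × 2.762 × 10^-22) = 5.709 g/cm³.

5.71 g/cm³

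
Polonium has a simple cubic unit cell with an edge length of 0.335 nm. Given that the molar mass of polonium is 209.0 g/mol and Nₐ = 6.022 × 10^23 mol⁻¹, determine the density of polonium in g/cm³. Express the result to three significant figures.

9.23 g/cm³

A simple cubic unit cell contains Z = 1 atom.
Cell volume: a³ = (0.335 nm)³ = (3.350 × 10^-8 cm)³ = 3.760 × 10^-23 cm³.
ρ = Z·M/(N_A·a³) = 1 × 209.0 / (6.022 × 10²³ × 3.760 × 10^-23) = 9.231 g/cm³.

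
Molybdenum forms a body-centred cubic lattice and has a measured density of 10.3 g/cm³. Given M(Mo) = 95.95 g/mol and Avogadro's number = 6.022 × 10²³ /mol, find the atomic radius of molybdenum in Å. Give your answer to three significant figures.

1.36 Å

For a BCC cell (Z = 2), a³ = Z·M/(N_A·ρ) = 2 × 95.95 / (6.022 × 10²³ × 10.30) = 3.094 × 10^-23 cm³, so a = 3.139 × 10^-8 cm = 3.139 Å.
Atoms touch along the body diagonal, so √3·a = 4r, so r = 0.4330 × a = 1.36 Å.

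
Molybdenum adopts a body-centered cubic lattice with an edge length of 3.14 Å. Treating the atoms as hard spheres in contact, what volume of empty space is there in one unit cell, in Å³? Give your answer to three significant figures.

9.90 Å³

In a BCC lattice atoms touch along the body diagonal, so √3·a = 4r, so r = 0.4330a = 1.360 Å.
V_cell = a³ = 30.96 Å³; V_atoms = 2 × (4/3)πr³ = 21.06 Å³.
Empty space = 30.96 − 21.06 = 9.90 Å³.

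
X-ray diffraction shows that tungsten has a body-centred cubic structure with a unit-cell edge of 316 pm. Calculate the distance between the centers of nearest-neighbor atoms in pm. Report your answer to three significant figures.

In a BCC structure, atoms touch along the body diagonal, so √3·a = 4r; the nearest-neighbor distance equals 2r = 0.8660·a.
d = 0.8660 × 316 = 274 pm.

274 pm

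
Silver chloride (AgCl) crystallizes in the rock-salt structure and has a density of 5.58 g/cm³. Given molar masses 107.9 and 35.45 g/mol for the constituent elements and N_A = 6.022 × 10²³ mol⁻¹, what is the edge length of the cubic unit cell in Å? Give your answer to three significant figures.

M(AgCl) = 143.35 g/mol; Z = 4 formula units per cell.
a³ = Z·M/(N_A·ρ) = 4 × 143.35 / (6.022 × 10²³ × 5.58) = 1.706 × 10^-22 cm³, so a = 5.547 × 10^-8 cm = 5.55 Å.

5.55 Å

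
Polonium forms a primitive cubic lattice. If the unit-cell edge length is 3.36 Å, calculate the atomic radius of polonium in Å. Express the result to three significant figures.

In a simple cubic lattice, atoms touch along the cell edge, so a = 2r.
r = a/2 = 3.36/2 = 1.68 Å.

1.68 Å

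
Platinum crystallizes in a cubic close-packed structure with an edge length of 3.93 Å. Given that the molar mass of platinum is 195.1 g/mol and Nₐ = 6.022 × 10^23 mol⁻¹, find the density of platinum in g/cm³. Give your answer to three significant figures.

21.4 g/cm³

An FCC unit cell contains Z = 4 atoms.
Cell volume: a³ = (3.93 Å)³ = (3.930 × 10^-8 cm)³ = 6.070 × 10^-23 cm³.
ρ = Z·M/(N_A·a³) = 4 × 195.1 / (6.022 × 10²³ × 6.070 × 10^-23) = 21.35 g/cm³.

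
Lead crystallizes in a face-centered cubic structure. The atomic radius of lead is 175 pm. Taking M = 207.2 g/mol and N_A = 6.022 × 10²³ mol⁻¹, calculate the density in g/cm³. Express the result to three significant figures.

In an FCC lattice, atoms touch along the face diagonal, so √2·a = 4r, giving a = 495.0 pm = 4.950 × 10^-8 cm.
With Z = 4, ρ = Z·M/(N_A·a³) = 4 × 207.2 / (6.022 × 10²³ × 1.213 × 10^-22) = 11.35 g/cm³.

11.3 g/cm³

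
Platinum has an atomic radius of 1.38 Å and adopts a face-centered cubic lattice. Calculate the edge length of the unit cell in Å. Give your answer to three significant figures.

In an FCC lattice, atoms touch along the face diagonal, so √2·a = 4r.
a = 4r/√2 = 4 × 1.38 / 1.4142 = 3.90 Å.

3.90 Å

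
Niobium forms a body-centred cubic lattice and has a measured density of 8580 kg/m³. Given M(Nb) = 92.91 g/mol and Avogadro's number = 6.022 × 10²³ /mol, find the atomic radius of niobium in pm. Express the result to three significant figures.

For a BCC cell (Z = 2), a³ = Z·M/(N_A·ρ) = 2 × 92.91 / (6.022 × 10²³ × 8.580) = 3.596 × 10^-23 cm³, so a = 3.301 × 10^-8 cm = 330.1 pm.
Atoms touch along the body diagonal, so √3·a = 4r, so r = 0.4330 × a = 143 pm.

143 pm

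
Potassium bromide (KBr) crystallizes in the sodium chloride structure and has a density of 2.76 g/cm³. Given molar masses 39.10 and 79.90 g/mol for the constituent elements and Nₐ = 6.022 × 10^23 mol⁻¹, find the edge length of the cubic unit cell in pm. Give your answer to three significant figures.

M(KBr) = 119.0 g/mol; Z = 4 formula units per cell.
a³ = Z·M/(N_A·ρ) = 4 × 119.0 / (6.022 × 10²³ × 2.76) = 2.864 × 10^-22 cm³, so a = 6.592 × 10^-8 cm = 659 pm.

659 pm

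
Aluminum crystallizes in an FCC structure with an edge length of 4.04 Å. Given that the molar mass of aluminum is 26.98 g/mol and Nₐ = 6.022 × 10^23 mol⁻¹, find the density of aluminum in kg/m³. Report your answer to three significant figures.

2720 kg/m³

An FCC unit cell contains Z = 4 atoms.
Cell volume: a³ = (4.04 Å)³ = (4.040 × 10^-8 cm)³ = 6.594 × 10^-23 cm³.
ρ = Z·M/(N_A·a³) = 4 × 26.98 / (6.022 × 10²³ × 6.594 × 10^-23) = 2.718 g/cm³ = 2720 kg/m³.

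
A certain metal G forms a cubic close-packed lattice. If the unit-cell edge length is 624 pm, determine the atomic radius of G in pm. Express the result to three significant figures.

221 pm

In an FCC lattice, atoms touch along the face diagonal, so √2·a = 4r.
r = √2·a/4 = 1.4142 × 624 / 4 = 221 pm.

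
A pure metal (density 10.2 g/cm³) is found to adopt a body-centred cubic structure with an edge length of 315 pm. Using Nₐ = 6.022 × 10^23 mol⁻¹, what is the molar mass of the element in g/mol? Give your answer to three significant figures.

96.0 g/mol

A BCC cell has Z = 2 atoms; a = 3.150 × 10^-8 cm.
M = ρ·N_A·a³/Z = 10.2 × 6.022 × 10²³ × 3.126 × 10^-23 / 2 = 96.0 g/mol.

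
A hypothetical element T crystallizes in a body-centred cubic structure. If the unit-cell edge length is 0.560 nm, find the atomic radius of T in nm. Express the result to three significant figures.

In a BCC lattice, atoms touch along the body diagonal, so √3·a = 4r.
r = √3·a/4 = 1.7321 × 0.560 / 4 = 0.242 nm.

0.242 nm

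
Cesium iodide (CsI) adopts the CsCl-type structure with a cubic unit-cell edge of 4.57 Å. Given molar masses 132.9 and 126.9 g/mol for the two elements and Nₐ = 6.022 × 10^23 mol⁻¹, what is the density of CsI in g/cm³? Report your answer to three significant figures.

The CsCl-type structure contains Z = 1 formula unit per cell; M(CsI) = 132.9 + 126.9 = 259.8 g/mol.
a³ = (4.570 × 10^-8 cm)³ = 9.544 × 10^-23 cm³.
ρ = 1 × 259.8 / (6.022 × 10²³ × 9.544 × 10^-23) = 4.520 g/cm³.

4.52 g/cm³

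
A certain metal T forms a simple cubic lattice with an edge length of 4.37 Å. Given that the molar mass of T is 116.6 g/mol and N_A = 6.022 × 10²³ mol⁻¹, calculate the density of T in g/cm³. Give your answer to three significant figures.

A simple cubic unit cell contains Z = 1 atom.
Cell volume: a³ = (4.37 Å)³ = (4.370 × 10^-8 cm)³ = 8.345 × 10^-23 cm³.
ρ = Z·M/(N_A·a³) = 1 × 116.6 / (6.022 × 10²³ × 8.345 × 10^-23) = 2.320 g/cm³.

2.32 g/cm³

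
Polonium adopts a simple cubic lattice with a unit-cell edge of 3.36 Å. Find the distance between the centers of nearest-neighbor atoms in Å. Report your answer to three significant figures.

In a simple cubic structure, atoms touch along the cell edge, so a = 2r; the nearest-neighbor distance equals 2r = 1.000·a.
d = 1.000 × 3.36 = 3.36 Å.

3.36 Å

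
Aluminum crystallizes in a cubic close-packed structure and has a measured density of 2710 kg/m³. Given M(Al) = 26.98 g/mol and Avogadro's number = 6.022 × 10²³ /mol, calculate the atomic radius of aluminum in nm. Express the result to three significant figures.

For an FCC cell (Z = 4), a³ = Z·M/(N_A·ρ) = 4 × 26.98 / (6.022 × 10²³ × 2.710) = 6.613 × 10^-23 cm³, so a = 4.044 × 10^-8 cm = 0.4044 nm.
Atoms touch along the face diagonal, so √2·a = 4r, so r = 0.3536 × a = 0.143 nm.

0.143 nm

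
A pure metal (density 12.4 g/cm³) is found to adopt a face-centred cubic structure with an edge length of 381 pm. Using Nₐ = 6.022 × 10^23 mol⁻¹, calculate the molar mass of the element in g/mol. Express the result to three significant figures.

103 g/mol

An FCC cell has Z = 4 atoms; a = 3.810 × 10^-8 cm.
M = ρ·N_A·a³/Z = 12.4 × 6.022 × 10²³ × 5.531 × 10^-23 / 4 = 103 g/mol.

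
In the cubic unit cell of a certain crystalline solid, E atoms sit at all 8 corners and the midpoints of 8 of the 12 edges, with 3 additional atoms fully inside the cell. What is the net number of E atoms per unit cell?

6

Corner atoms are shared by 8 cells (1/8 each), edge atoms by 4 (1/4 each), interior atoms are unshared.
Net atoms = 8 × 1/8 + 8 × 1/4 + 3 = 1 + 2 + 3 = 6.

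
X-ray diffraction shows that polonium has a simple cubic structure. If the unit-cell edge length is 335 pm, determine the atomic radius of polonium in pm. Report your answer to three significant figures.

168 pm

In a simple cubic lattice, atoms touch along the cell edge, so a = 2r.
r = a/2 = 335/2 = 168 pm.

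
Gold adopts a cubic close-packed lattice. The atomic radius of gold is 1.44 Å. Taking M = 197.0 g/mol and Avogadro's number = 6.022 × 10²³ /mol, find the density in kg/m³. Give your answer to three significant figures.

19400 kg/m³

In an FCC lattice, atoms touch along the face diagonal, so √2·a = 4r, giving a = 4.073 Å = 4.073 × 10^-8 cm.
With Z = 4, ρ = Z·M/(N_A·a³) = 4 × 197.0 / (6.022 × 10²³ × 6.757 × 10^-23) = 19.37 g/cm³ = 19400 kg/m³.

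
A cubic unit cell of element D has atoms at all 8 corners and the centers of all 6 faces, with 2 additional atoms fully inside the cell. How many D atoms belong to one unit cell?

6

Corner atoms are shared by 8 cells (1/8 each), face atoms by 2 (1/2 each), interior atoms are unshared.
Net atoms = 8 × 1/8 + 6 × 1/2 + 2 = 1 + 3 + 2 = 6.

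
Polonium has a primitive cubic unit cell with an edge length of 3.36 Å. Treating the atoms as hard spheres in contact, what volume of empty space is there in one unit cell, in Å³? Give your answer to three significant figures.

18.1 Å³

In a simple cubic lattice atoms touch along the cell edge, so a = 2r, so r = 0.5000a = 1.680 Å.
V_cell = a³ = 37.93 Å³; V_atoms = 1 × (4/3)πr³ = 19.86 Å³.
Empty space = 37.93 − 19.86 = 18.1 Å³.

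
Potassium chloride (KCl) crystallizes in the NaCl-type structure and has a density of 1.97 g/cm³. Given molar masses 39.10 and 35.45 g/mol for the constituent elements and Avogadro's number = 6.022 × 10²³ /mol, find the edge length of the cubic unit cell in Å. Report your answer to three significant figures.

M(KCl) = 74.55 g/mol; Z = 4 formula units per cell.
a³ = Z·M/(N_A·ρ) = 4 × 74.55 / (6.022 × 10²³ × 1.97) = 2.514 × 10^-22 cm³, so a = 6.311 × 10^-8 cm = 6.31 Å.

6.31 Å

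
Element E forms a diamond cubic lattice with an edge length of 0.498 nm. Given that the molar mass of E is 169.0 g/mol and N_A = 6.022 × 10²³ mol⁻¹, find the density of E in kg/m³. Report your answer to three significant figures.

18200 kg/m³

A diamond cubic unit cell contains Z = 8 atoms.
Cell volume: a³ = (0.498 nm)³ = (4.980 × 10^-8 cm)³ = 1.235 × 10^-22 cm³.
ρ = Z·M/(N_A·a³) = 8 × 169.0 / (6.022 × 10²³ × 1.235 × 10^-22) = 18.18 g/cm³ = 18200 kg/m³.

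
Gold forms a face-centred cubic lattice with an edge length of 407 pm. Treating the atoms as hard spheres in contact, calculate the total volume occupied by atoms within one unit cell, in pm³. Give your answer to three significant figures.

4.99 × 10^7 pm³

In an FCC lattice atoms touch along the face diagonal, so √2·a = 4r, so r = 0.3536a = 143.9 pm.
V_atoms = Z × (4/3)πr³ = 4 × (4/3)π × (143.9)³ = 4.99 × 10^7 pm³.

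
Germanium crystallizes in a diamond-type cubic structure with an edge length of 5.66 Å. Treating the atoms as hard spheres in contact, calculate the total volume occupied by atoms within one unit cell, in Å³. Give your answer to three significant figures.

61.7 Å³

In a diamond cubic lattice nearest neighbors lie along the body diagonal with √3·a = 8r, so r = 0.2165a = 1.225 Å.
V_atoms = Z × (4/3)πr³ = 8 × (4/3)π × (1.225)³ = 61.7 Å³.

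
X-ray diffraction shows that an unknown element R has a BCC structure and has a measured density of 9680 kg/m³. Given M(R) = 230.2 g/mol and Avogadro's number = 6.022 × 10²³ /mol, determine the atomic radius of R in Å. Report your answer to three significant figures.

1.86 Å

For a BCC cell (Z = 2), a³ = Z·M/(N_A·ρ) = 2 × 230.2 / (6.022 × 10²³ × 9.680) = 7.898 × 10^-23 cm³, so a = 4.290 × 10^-8 cm = 4.290 Å.
Atoms touch along the body diagonal, so √3·a = 4r, so r = 0.4330 × a = 1.86 Å.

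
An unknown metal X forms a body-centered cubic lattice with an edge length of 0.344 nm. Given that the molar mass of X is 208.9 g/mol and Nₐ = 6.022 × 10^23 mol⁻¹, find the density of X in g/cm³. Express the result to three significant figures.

17.0 g/cm³

A BCC unit cell contains Z = 2 atoms.
Cell volume: a³ = (0.344 nm)³ = (3.440 × 10^-8 cm)³ = 4.071 × 10^-23 cm³.
ρ = Z·M/(N_A·a³) = 2 × 208.9 / (6.022 × 10²³ × 4.071 × 10^-23) = 17.04 g/cm³.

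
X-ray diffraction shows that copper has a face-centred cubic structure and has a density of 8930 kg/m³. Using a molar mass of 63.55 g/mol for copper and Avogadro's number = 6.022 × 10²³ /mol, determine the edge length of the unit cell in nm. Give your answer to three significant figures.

0.362 nm

With Z = 4 atoms per FCC cell, a³ = Z·M/(N_A·ρ) = 4 × 63.55 / (6.022 × 10²³ × 8.930 g/cm³) = 4.727 × 10^-23 cm³.
a = (4.727 × 10^-23)^(1/3) = 3.616 × 10^-8 cm = 0.362 nm.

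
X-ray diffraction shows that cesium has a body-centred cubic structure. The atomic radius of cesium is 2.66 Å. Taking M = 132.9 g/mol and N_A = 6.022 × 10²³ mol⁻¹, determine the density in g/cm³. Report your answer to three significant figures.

In a BCC lattice, atoms touch along the body diagonal, so √3·a = 4r, giving a = 6.143 Å = 6.143 × 10^-8 cm.
With Z = 2, ρ = Z·M/(N_A·a³) = 2 × 132.9 / (6.022 × 10²³ × 2.318 × 10^-22) = 1.904 g/cm³.

1.90 g/cm³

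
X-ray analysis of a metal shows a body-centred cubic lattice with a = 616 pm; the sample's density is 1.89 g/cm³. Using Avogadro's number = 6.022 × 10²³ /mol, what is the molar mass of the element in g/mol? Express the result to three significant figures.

A BCC cell has Z = 2 atoms; a = 6.160 × 10^-8 cm.
M = ρ·N_A·a³/Z = 1.89 × 6.022 × 10²³ × 2.337 × 10^-22 / 2 = 133 g/mol.

133 g/mol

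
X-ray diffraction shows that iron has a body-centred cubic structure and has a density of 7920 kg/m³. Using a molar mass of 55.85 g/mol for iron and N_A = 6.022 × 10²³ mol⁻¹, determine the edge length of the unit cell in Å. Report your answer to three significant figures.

With Z = 2 atoms per BCC cell, a³ = Z·M/(N_A·ρ) = 2 × 55.85 / (6.022 × 10²³ × 7.920 g/cm³) = 2.342 × 10^-23 cm³.
a = (2.342 × 10^-23)^(1/3) = 2.861 × 10^-8 cm = 2.86 Å.

2.86 Å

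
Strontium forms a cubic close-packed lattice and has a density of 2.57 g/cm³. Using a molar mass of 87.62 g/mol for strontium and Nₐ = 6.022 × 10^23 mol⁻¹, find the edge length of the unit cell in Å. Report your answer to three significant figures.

6.10 Å

With Z = 4 atoms per FCC cell, a³ = Z·M/(N_A·ρ) = 4 × 87.62 / (6.022 × 10²³ × 2.570 g/cm³) = 2.265 × 10^-22 cm³.
a = (2.265 × 10^-22)^(1/3) = 6.095 × 10^-8 cm = 6.10 Å.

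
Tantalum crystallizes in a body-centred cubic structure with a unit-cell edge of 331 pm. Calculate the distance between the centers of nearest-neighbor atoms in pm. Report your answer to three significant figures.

287 pm

In a BCC structure, atoms touch along the body diagonal, so √3·a = 4r; the nearest-neighbor distance equals 2r = 0.8660·a.
d = 0.8660 × 331 = 287 pm.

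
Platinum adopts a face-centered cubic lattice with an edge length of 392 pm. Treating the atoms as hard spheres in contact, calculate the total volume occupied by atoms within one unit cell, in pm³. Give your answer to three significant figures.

In an FCC lattice atoms touch along the face diagonal, so √2·a = 4r, so r = 0.3536a = 138.6 pm.
V_atoms = Z × (4/3)πr³ = 4 × (4/3)π × (138.6)³ = 4.46 × 10^7 pm³.

4.46 × 10^7 pm³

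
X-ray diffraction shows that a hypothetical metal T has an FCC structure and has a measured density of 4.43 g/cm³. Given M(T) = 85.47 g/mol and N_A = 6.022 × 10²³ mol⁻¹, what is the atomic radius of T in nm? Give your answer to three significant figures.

0.178 nm

For an FCC cell (Z = 4), a³ = Z·M/(N_A·ρ) = 4 × 85.47 / (6.022 × 10²³ × 4.430) = 1.282 × 10^-22 cm³, so a = 5.042 × 10^-8 cm = 0.5042 nm.
Atoms touch along the face diagonal, so √2·a = 4r, so r = 0.3536 × a = 0.178 nm.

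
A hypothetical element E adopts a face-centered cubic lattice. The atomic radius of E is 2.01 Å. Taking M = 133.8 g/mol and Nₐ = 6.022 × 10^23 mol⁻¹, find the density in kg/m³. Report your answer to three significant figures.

4840 kg/m³

In an FCC lattice, atoms touch along the face diagonal, so √2·a = 4r, giving a = 5.685 Å = 5.685 × 10^-8 cm.
With Z = 4, ρ = Z·M/(N_A·a³) = 4 × 133.8 / (6.022 × 10²³ × 1.837 × 10^-22) = 4.837 g/cm³ = 4840 kg/m³.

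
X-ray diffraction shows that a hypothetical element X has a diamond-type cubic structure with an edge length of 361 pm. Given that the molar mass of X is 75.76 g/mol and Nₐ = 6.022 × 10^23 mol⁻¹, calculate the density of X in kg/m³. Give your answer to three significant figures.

21400 kg/m³

A diamond cubic unit cell contains Z = 8 atoms.
Cell volume: a³ = (361 pm)³ = (3.610 × 10^-8 cm)³ = 4.705 × 10^-23 cm³.
ρ = Z·M/(N_A·a³) = 8 × 75.76 / (6.022 × 10²³ × 4.705 × 10^-23) = 21.39 g/cm³ = 21400 kg/m³.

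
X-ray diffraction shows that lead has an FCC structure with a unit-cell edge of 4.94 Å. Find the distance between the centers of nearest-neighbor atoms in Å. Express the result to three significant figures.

3.49 Å

In an FCC structure, atoms touch along the face diagonal, so √2·a = 4r; the nearest-neighbor distance equals 2r = 0.7071·a.
d = 0.7071 × 4.94 = 3.49 Å.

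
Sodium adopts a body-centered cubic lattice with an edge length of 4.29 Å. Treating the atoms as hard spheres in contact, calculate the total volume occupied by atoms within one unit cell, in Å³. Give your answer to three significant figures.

In a BCC lattice atoms touch along the body diagonal, so √3·a = 4r, so r = 0.4330a = 1.858 Å.
V_atoms = Z × (4/3)πr³ = 2 × (4/3)π × (1.858)³ = 53.7 Å³.

53.7 Å³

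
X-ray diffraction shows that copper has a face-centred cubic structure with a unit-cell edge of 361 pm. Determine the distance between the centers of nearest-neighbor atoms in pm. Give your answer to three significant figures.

In an FCC structure, atoms touch along the face diagonal, so √2·a = 4r; the nearest-neighbor distance equals 2r = 0.7071·a.
d = 0.7071 × 361 = 255 pm.

255 pm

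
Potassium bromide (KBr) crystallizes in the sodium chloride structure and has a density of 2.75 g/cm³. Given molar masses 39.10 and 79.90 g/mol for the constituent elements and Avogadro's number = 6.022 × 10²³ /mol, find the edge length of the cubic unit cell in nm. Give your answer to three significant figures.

M(KBr) = 119.0 g/mol; Z = 4 formula units per cell.
a³ = Z·M/(N_A·ρ) = 4 × 119.0 / (6.022 × 10²³ × 2.75) = 2.874 × 10^-22 cm³, so a = 6.600 × 10^-8 cm = 0.660 nm.

0.660 nm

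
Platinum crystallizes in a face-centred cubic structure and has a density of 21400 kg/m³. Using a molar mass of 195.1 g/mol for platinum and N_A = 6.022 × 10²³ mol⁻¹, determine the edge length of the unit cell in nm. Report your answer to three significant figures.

0.393 nm

With Z = 4 atoms per FCC cell, a³ = Z·M/(N_A·ρ) = 4 × 195.1 / (6.022 × 10²³ × 21.40 g/cm³) = 6.056 × 10^-23 cm³.
a = (6.056 × 10^-23)^(1/3) = 3.927 × 10^-8 cm = 0.393 nm.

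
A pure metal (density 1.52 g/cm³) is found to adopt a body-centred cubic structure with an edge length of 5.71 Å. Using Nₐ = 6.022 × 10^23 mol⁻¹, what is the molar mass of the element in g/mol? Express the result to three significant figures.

A BCC cell has Z = 2 atoms; a = 5.710 × 10^-8 cm.
M = ρ·N_A·a³/Z = 1.52 × 6.022 × 10²³ × 1.862 × 10^-22 / 2 = 85.2 g/mol.

85.2 g/mol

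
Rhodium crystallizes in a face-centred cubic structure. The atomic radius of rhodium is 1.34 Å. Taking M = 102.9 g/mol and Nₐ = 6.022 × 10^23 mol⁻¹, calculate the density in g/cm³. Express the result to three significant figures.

In an FCC lattice, atoms touch along the face diagonal, so √2·a = 4r, giving a = 3.790 Å = 3.790 × 10^-8 cm.
With Z = 4, ρ = Z·M/(N_A·a³) = 4 × 102.9 / (6.022 × 10²³ × 5.444 × 10^-23) = 12.55 g/cm³.

12.6 g/cm³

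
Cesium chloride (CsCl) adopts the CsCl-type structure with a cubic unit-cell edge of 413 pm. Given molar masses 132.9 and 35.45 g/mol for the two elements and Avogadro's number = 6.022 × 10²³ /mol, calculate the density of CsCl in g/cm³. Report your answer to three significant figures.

3.97 g/cm³

The CsCl-type structure contains Z = 1 formula unit per cell; M(CsCl) = 132.9 + 35.45 = 168.35 g/mol.
a³ = (4.130 × 10^-8 cm)³ = 7.044 × 10^-23 cm³.
ρ = 1 × 168.35 / (6.022 × 10²³ × 7.044 × 10^-23) = 3.968 g/cm³.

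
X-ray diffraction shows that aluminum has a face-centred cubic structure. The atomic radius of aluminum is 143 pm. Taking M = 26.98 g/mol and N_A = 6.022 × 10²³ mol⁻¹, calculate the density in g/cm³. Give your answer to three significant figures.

2.71 g/cm³

In an FCC lattice, atoms touch along the face diagonal, so √2·a = 4r, giving a = 404.5 pm = 4.045 × 10^-8 cm.
With Z = 4, ρ = Z·M/(N_A·a³) = 4 × 26.98 / (6.022 × 10²³ × 6.617 × 10^-23) = 2.708 g/cm³.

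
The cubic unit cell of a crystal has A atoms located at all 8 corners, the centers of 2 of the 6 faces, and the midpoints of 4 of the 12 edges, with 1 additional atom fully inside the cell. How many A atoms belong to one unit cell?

4

Corner atoms are shared by 8 cells (1/8 each), face atoms by 2 (1/2 each), edge atoms by 4 (1/4 each), interior atoms are unshared.
Net atoms = 8 × 1/8 + 2 × 1/2 + 4 × 1/4 + 1 = 1 + 1 + 1 + 1 = 4.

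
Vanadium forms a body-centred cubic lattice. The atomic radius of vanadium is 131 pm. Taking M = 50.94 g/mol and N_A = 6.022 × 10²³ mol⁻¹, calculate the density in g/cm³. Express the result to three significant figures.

In a BCC lattice, atoms touch along the body diagonal, so √3·a = 4r, giving a = 302.5 pm = 3.025 × 10^-8 cm.
With Z = 2, ρ = Z·M/(N_A·a³) = 2 × 50.94 / (6.022 × 10²³ × 2.769 × 10^-23) = 6.110 g/cm³.

6.11 g/cm³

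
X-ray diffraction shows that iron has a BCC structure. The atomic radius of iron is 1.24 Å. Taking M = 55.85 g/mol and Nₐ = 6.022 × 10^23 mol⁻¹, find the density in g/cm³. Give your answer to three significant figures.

7.90 g/cm³

In a BCC lattice, atoms touch along the body diagonal, so √3·a = 4r, giving a = 2.864 Å = 2.864 × 10^-8 cm.
With Z = 2, ρ = Z·M/(N_A·a³) = 2 × 55.85 / (6.022 × 10²³ × 2.348 × 10^-23) = 7.899 g/cm³.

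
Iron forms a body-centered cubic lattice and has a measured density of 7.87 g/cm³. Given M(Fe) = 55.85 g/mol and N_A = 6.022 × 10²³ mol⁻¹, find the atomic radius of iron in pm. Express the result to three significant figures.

For a BCC cell (Z = 2), a³ = Z·M/(N_A·ρ) = 2 × 55.85 / (6.022 × 10²³ × 7.870) = 2.357 × 10^-23 cm³, so a = 2.867 × 10^-8 cm = 286.7 pm.
Atoms touch along the body diagonal, so √3·a = 4r, so r = 0.4330 × a = 124 pm.

124 pm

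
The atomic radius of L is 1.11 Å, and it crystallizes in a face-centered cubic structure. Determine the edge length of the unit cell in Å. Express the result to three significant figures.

In an FCC lattice, atoms touch along the face diagonal, so √2·a = 4r.
a = 4r/√2 = 4 × 1.11 / 1.4142 = 3.14 Å.

3.14 Å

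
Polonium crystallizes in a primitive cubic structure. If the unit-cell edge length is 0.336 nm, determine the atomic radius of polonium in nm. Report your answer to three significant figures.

0.168 nm

In a simple cubic lattice, atoms touch along the cell edge, so a = 2r.
r = a/2 = 0.336/2 = 0.168 nm.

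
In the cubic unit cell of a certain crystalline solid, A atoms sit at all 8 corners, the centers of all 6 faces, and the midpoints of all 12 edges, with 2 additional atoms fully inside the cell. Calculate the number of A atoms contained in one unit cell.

Corner atoms are shared by 8 cells (1/8 each), face atoms by 2 (1/2 each), edge atoms by 4 (1/4 each), interior atoms are unshared.
Net atoms = 8 × 1/8 + 6 × 1/2 + 12 × 1/4 + 2 = 1 + 3 + 3 + 2 = 9.

9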